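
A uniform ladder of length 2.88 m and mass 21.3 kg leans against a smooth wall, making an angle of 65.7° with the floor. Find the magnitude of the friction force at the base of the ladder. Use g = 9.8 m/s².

f ≈ 47.1 N

Sum moments about the foot of the ladder (the floor normal and friction both act there and drop out).
Ladder weight 21.3×9.8 = 208.7 N acts at 1.44 m along the ladder; its horizontal arm is 1.44·cos65.7° = 0.5926 m → τ = 123.7 N·m clockwise.
Wall normal N acts horizontally at the top; its moment arm is the height L sinθ = 2.88·sin65.7° = 2.625 m, counterclockwise.
Στ = 0 ⇒ N × 2.625 = 123.7 ⇒ N = 47.1 N.
ΣFx = 0: friction at the foot balances the wall's push, so f = N_wall = 47.1 N.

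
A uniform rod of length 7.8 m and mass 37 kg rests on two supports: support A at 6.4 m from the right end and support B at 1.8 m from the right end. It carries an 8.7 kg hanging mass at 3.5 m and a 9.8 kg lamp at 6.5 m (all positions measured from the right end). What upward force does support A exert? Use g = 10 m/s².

R_A ≈ 301 N

About support B:
Beam weight: 37 × 10 = 370 N down at 3.9 m → arm 2.1 m, τ = 370 × 2.1 = 777 N·m counterclockwise.
Hanging mass: 8.7 × 10 = 87 N down at 3.5 m → arm 1.7 m, τ = 87 × 1.7 = 147.9 N·m counterclockwise.
Lamp: 9.8 × 10 = 98 N down at 6.5 m → arm 4.7 m, τ = 98 × 4.7 = 460.6 N·m counterclockwise.
Net load moment about support B = 1386 N·m counterclockwise.
Reaction R at support A is upward at 6.4 m, arm 4.6 m → moment R × 4.6 clockwise.
For rotational equilibrium, R × 4.6 = 1386, so R = 301 N.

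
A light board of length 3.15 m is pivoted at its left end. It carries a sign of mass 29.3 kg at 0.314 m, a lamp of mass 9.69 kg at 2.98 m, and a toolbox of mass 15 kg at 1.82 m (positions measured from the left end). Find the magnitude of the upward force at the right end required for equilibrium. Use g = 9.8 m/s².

Choose the left end as the axis so the unknown pivot reaction has zero arm there.
Sign: 29.3 × 9.8 = 287.1 N down at 0.314 m → arm 0.314 m, τ = 287.1 × 0.314 = 90.15 N·m clockwise.
Lamp: 9.69 × 9.8 = 94.96 N down at 2.98 m → arm 2.98 m, τ = 94.96 × 2.98 = 283 N·m clockwise.
Toolbox: 15 × 9.8 = 147 N down at 1.82 m → arm 1.82 m, τ = 147 × 1.82 = 267.5 N·m clockwise.
Net moment of the loads = 640.6 N·m clockwise.
The upward force F acts at the right end, arm 3.15 m, giving F × 3.15 counterclockwise.
Στ = 0 ⇒ F × 3.15 = 640.6 ⇒ F = 640.6 / 3.15 = 203 N.

F ≈ 203 N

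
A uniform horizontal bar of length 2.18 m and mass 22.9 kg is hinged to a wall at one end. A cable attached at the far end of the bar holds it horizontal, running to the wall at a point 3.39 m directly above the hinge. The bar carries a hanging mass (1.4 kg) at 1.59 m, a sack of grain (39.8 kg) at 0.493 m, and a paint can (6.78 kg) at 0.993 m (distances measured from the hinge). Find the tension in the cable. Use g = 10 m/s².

T ≈ 292 N

About the hinge:
Beam weight: 22.9 × 10 = 229 N down at 1.09 m → arm 1.09 m, τ = 229 × 1.09 = 249.6 N·m clockwise.
Hanging mass: 1.4 × 10 = 14 N down at 1.59 m → arm 1.59 m, τ = 14 × 1.59 = 22.26 N·m clockwise.
Sack of grain: 39.8 × 10 = 398 N down at 0.493 m → arm 0.493 m, τ = 398 × 0.493 = 196.2 N·m clockwise.
Paint can: 6.78 × 10 = 67.8 N down at 0.993 m → arm 0.993 m, τ = 67.8 × 0.993 = 67.33 N·m clockwise.
Total clockwise load moment = 535.4 N·m.
The cable tension T acts at 2.18 m; only its component perpendicular to the bar, T sinθ, produces torque. sinθ = h/√(h²+d²) = 3.39/√(3.39²+2.18²) = 0.8411.
Setting net torque to zero: T × 2.18 × 0.8411 = 535.4 → T = 535.4 / 1.834 = 292 N.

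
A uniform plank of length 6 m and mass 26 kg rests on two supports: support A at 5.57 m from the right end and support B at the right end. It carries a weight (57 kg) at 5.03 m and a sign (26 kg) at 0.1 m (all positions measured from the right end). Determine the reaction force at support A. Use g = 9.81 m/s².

R_A ≈ 647 N

Sum moments about support B (its reaction then has zero moment arm).
Beam weight: 26 × 9.81 = 255.1 N down at 3 m → arm 3 m, τ = 255.1 × 3 = 765.3 N·m counterclockwise.
Weight: 57 × 9.81 = 559.2 N down at 5.03 m → arm 5.03 m, τ = 559.2 × 5.03 = 2813 N·m counterclockwise.
Sign: 26 × 9.81 = 255.1 N down at 0.1 m → arm 0.1 m, τ = 255.1 × 0.1 = 25.51 N·m counterclockwise.
Net load moment about support B = 3604 N·m counterclockwise.
Reaction R at support A is upward at 5.57 m, arm 5.57 m → moment R × 5.57 clockwise.
For rotational equilibrium, R × 5.57 = 3604, so R = 647 N.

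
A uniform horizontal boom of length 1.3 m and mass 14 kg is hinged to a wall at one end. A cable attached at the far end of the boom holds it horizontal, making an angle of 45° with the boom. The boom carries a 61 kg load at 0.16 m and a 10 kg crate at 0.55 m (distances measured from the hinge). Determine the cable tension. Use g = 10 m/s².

T ≈ 265 N

Take moments about the hinge.
Beam weight: 14 × 10 = 140 N down at 0.65 m → arm 0.65 m, τ = 140 × 0.65 = 91 N·m clockwise.
Load: 61 × 10 = 610 N down at 0.16 m → arm 0.16 m, τ = 610 × 0.16 = 97.6 N·m clockwise.
Crate: 10 × 10 = 100 N down at 0.55 m → arm 0.55 m, τ = 100 × 0.55 = 55 N·m clockwise.
Total clockwise load moment = 243.6 N·m.
The cable tension T acts at 1.3 m; only its component perpendicular to the boom, T sinθ, produces torque. sin 45° = 0.7071.
For rotational equilibrium, T × 1.3 × 0.7071 = 243.6, so T = 243.6 / 0.9192 = 265 N.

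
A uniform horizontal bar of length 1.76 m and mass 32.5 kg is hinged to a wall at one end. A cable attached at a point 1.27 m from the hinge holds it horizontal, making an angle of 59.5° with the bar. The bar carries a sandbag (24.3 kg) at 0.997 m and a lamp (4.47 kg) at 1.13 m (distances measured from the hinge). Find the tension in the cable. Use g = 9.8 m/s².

Take moments about the hinge.
Beam weight: 32.5 × 9.8 = 318.5 N down at 0.88 m → arm 0.88 m, τ = 318.5 × 0.88 = 280.3 N·m clockwise.
Sandbag: 24.3 × 9.8 = 238.1 N down at 0.997 m → arm 0.997 m, τ = 238.1 × 0.997 = 237.4 N·m clockwise.
Lamp: 4.47 × 9.8 = 43.81 N down at 1.13 m → arm 1.13 m, τ = 43.81 × 1.13 = 49.51 N·m clockwise.
Total clockwise load moment = 567.2 N·m.
The cable tension T acts at 1.27 m; only its component perpendicular to the bar, T sinθ, produces torque. sin 59.5° = 0.8616.
Στ = 0 ⇒ T × 1.27 × 0.8616 = 567.2 ⇒ T = 567.2 / 1.094 = 518 N.

T ≈ 518 N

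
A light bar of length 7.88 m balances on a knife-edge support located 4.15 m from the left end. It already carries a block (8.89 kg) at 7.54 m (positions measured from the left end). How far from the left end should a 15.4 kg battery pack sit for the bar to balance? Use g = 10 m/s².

x ≈ 2.19 m from the left end

Taking torques about the knife-edge support (at 4.15 m from the left end):
Block: 8.89 × 10 = 88.9 N down at 7.54 m → arm 3.39 m, τ = 88.9 × 3.39 = 301.4 N·m clockwise.
Net moment of existing loads = 301.4 N·m clockwise.
The battery pack weighs 15.4 × 10 = 154 N and must supply an equal counterclockwise moment, so its lever arm about the knife-edge support is 301.4 / 154 = 1.96 m.
That puts it at 4.15 − 1.96 = 2.19 m from the left end.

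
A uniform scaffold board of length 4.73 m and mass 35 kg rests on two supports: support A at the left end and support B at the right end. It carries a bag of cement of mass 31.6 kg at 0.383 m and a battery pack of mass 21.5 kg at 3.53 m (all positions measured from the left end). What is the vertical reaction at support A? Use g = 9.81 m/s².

R_A ≈ 510 N

Take moments about support B.
Beam weight: 35 × 9.81 = 343.4 N down at 2.365 m → arm 2.365 m, τ = 343.4 × 2.365 = 812.1 N·m counterclockwise.
Bag of cement: 31.6 × 9.81 = 310 N down at 0.383 m → arm 4.347 m, τ = 310 × 4.347 = 1348 N·m counterclockwise.
Battery pack: 21.5 × 9.81 = 210.9 N down at 3.53 m → arm 1.2 m, τ = 210.9 × 1.2 = 253.1 N·m counterclockwise.
Net load moment about support B = 2413 N·m counterclockwise.
Reaction R at support A is upward at 0 m, arm 4.73 m → moment R × 4.73 clockwise.
For rotational equilibrium, R × 4.73 = 2413, so R = 510 N.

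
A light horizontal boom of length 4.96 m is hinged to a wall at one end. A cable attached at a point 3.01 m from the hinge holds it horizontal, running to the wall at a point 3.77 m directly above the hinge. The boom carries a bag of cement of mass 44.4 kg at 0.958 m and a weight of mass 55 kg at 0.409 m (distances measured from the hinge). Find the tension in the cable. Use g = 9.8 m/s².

T ≈ 271 N

Sum moments about the hinge (the unknown hinge reaction has zero arm there).
Bag of cement: 44.4 × 9.8 = 435.1 N down at 0.958 m → arm 0.958 m, τ = 435.1 × 0.958 = 416.8 N·m clockwise.
Weight: 55 × 9.8 = 539 N down at 0.409 m → arm 0.409 m, τ = 539 × 0.409 = 220.5 N·m clockwise.
Total clockwise load moment = 637.3 N·m.
The cable tension T acts at 3.01 m; only its component perpendicular to the boom, T sinθ, produces torque. sinθ = h/√(h²+d²) = 3.77/√(3.77²+3.01²) = 0.7815.
Balancing moments: T × 3.01 × 0.7815 = 637.3, giving T = 637.3 / 2.352 = 271 N.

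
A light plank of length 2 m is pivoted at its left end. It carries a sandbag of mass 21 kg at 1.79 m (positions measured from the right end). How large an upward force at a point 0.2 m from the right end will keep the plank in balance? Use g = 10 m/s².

F ≈ 24.5 N

Choose the left end as the axis so the unknown pivot reaction has zero arm there.
Sandbag: 21 × 10 = 210 N down at 1.79 m → arm 0.21 m, τ = 210 × 0.21 = 44.1 N·m clockwise.
Net moment of the loads = 44.1 N·m clockwise.
The upward force F acts at a point 0.2 m from the right end, arm 1.8 m, giving F × 1.8 counterclockwise.
For rotational equilibrium, F × 1.8 = 44.1, so F = 44.1 / 1.8 = 24.5 N.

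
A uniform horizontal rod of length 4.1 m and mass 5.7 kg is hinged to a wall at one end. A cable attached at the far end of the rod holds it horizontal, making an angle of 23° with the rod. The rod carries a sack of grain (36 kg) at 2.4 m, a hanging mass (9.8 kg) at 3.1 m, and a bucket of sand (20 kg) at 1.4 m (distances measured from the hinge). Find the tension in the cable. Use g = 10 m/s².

Take moments about the hinge.
Beam weight: 5.7 × 10 = 57 N down at 2.05 m → arm 2.05 m, τ = 57 × 2.05 = 116.8 N·m clockwise.
Sack of grain: 36 × 10 = 360 N down at 2.4 m → arm 2.4 m, τ = 360 × 2.4 = 864 N·m clockwise.
Hanging mass: 9.8 × 10 = 98 N down at 3.1 m → arm 3.1 m, τ = 98 × 3.1 = 303.8 N·m clockwise.
Bucket of sand: 20 × 10 = 200 N down at 1.4 m → arm 1.4 m, τ = 200 × 1.4 = 280 N·m clockwise.
Total clockwise load moment = 1565 N·m.
The cable tension T acts at 4.1 m; only its component perpendicular to the rod, T sinθ, produces torque. sin 23° = 0.3907.
For rotational equilibrium, T × 4.1 × 0.3907 = 1565, so T = 1565 / 1.602 = 977 N.

T ≈ 977 N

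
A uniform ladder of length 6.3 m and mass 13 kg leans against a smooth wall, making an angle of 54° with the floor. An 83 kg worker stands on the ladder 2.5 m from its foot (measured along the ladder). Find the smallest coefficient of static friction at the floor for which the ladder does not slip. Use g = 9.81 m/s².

μ_min ≈ 0.298

Take moments about the foot of the ladder.
Ladder weight 13×9.81 = 127.5 N acts at 3.15 m along the ladder; its horizontal arm is 3.15·cos54° = 1.852 m → τ = 236.1 N·m clockwise.
Worker: 83×9.81 = 814.2 N at 2.5 m → arm 1.469 m → τ = 1196 N·m clockwise.
Wall normal N acts horizontally at the top; its moment arm is the height L sinθ = 6.3·sin54° = 5.097 m, counterclockwise.
Στ = 0 ⇒ N × 5.097 = 1432 ⇒ N = 280.9 N.
ΣFx = 0 ⇒ f = N_wall = 280.9 N. ΣFy = 0 ⇒ N_floor = 941.7 N.
μ_min = f / N_floor = 280.9 / 941.7 = 0.298.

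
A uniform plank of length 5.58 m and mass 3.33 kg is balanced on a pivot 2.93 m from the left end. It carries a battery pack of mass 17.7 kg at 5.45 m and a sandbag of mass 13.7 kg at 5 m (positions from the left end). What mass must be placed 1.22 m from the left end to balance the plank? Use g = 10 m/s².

Sum moments about the pivot (at 2.93 m from the left end) (the support reaction has zero arm there).
Beam weight: 3.33 × 10 = 33.3 N down at 2.79 m → arm 0.14 m, τ = 33.3 × 0.14 = 4.662 N·m counterclockwise.
Battery pack: 17.7 × 10 = 177 N down at 5.45 m → arm 2.52 m, τ = 177 × 2.52 = 446 N·m clockwise.
Sandbag: 13.7 × 10 = 137 N down at 5 m → arm 2.07 m, τ = 137 × 2.07 = 283.6 N·m clockwise.
Net moment of known loads = 724.9 N·m clockwise.
An unknown mass m at 1.22 m has arm 1.71 m; its moment is m·g·1.71 counterclockwise.
Balancing moments: m × 10 × 1.71 = 724.9, giving m = 724.9 / (10 × 1.71) = 42.4 kg.

m ≈ 42.4 kg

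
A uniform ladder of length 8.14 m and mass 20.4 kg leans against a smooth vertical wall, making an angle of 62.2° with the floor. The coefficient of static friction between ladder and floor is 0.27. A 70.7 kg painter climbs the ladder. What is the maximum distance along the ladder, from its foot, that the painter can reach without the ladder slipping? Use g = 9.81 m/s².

Taking torques about the foot of the ladder:
Ladder weight 20.4×9.81 = 200.1 N acts at 4.07 m along the ladder; its horizontal arm is 4.07·cos62.2° = 1.898 m → τ = 379.8 N·m clockwise.
Painter weight 70.7×9.81 = 693.6 N at distance d → arm d·cos62.2° → τ = 693.6·d·0.4664 clockwise.
Wall normal N at the top has arm L sinθ = 7.2 m counterclockwise, so Στ = 0 gives N·7.2 = 379.8 + 323.5·d.
ΣFy = 0 ⇒ N_floor = 893.7 N, so the maximum friction is μ_s·N_floor = 0.27×893.7 = 241.3 N. ΣFx = 0 ⇒ N_wall = f, so at the slipping point N = 241.3 N.
Substituting: 241.3×7.2 = 379.8 + 323.5·d ⇒ d = (1737 − 379.8) / 323.5 = 4.2 m.

d ≈ 4.2 m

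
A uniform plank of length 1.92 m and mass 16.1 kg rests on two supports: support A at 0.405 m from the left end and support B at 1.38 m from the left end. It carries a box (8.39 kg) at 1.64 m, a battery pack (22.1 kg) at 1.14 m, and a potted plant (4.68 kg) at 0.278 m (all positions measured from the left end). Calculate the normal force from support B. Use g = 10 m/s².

About support A:
Beam weight: 16.1 × 10 = 161 N down at 0.96 m → arm 0.555 m, τ = 161 × 0.555 = 89.36 N·m clockwise.
Box: 8.39 × 10 = 83.9 N down at 1.64 m → arm 1.235 m, τ = 83.9 × 1.235 = 103.6 N·m clockwise.
Battery pack: 22.1 × 10 = 221 N down at 1.14 m → arm 0.735 m, τ = 221 × 0.735 = 162.4 N·m clockwise.
Potted plant: 4.68 × 10 = 46.8 N down at 0.278 m → arm 0.127 m, τ = 46.8 × 0.127 = 5.944 N·m counterclockwise.
Net load moment about support A = 349.4 N·m clockwise.
Reaction R at support B is upward at 1.38 m, arm 0.975 m → moment R × 0.975 counterclockwise.
For rotational equilibrium, R × 0.975 = 349.4, so R = 358 N.

R_B ≈ 358 N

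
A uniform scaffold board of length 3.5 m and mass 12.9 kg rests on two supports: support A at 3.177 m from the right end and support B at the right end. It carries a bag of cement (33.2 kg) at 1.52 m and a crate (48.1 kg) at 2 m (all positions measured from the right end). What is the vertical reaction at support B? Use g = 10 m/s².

R_B ≈ 409 N

About support A:
Beam weight: 12.9 × 10 = 129 N down at 1.75 m → arm 1.427 m, τ = 129 × 1.427 = 184.1 N·m clockwise.
Bag of cement: 33.2 × 10 = 332 N down at 1.52 m → arm 1.657 m, τ = 332 × 1.657 = 550.1 N·m clockwise.
Crate: 48.1 × 10 = 481 N down at 2 m → arm 1.177 m, τ = 481 × 1.177 = 566.1 N·m clockwise.
Net load moment about support A = 1300 N·m clockwise.
Reaction R at support B is upward at 0 m, arm 3.177 m → moment R × 3.177 counterclockwise.
For rotational equilibrium, R × 3.177 = 1300, so R = 409 N.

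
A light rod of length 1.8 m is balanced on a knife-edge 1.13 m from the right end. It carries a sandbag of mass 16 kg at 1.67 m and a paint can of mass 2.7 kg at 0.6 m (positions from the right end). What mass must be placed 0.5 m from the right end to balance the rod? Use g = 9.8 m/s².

m ≈ 11.4 kg

Choose the knife-edge (at 1.13 m from the right end) as the axis so the support reaction has zero arm there.
Sandbag: 16 × 9.8 = 156.8 N down at 1.67 m → arm 0.54 m, τ = 156.8 × 0.54 = 84.67 N·m counterclockwise.
Paint can: 2.7 × 9.8 = 26.46 N down at 0.6 m → arm 0.53 m, τ = 26.46 × 0.53 = 14.02 N·m clockwise.
Net moment of known loads = 70.65 N·m counterclockwise.
An unknown mass m at 0.5 m has arm 0.63 m; its moment is m·g·0.63 clockwise.
Στ = 0 ⇒ m × 9.8 × 0.63 = 70.65 ⇒ m = 70.65 / (9.8 × 0.63) = 11.4 kg.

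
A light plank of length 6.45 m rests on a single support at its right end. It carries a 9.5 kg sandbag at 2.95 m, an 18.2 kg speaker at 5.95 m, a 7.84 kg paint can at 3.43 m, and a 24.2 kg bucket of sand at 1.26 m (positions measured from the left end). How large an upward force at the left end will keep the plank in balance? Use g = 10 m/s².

F ≈ 297 N

Take moments about the right end.
Sandbag: 9.5 × 10 = 95 N down at 2.95 m → arm 3.5 m, τ = 95 × 3.5 = 332.5 N·m counterclockwise.
Speaker: 18.2 × 10 = 182 N down at 5.95 m → arm 0.5 m, τ = 182 × 0.5 = 91 N·m counterclockwise.
Paint can: 7.84 × 10 = 78.4 N down at 3.43 m → arm 3.02 m, τ = 78.4 × 3.02 = 236.8 N·m counterclockwise.
Bucket of sand: 24.2 × 10 = 242 N down at 1.26 m → arm 5.19 m, τ = 242 × 5.19 = 1256 N·m counterclockwise.
Net moment of the loads = 1916 N·m counterclockwise.
The upward force F acts at the left end, arm 6.45 m, giving F × 6.45 clockwise.
For rotational equilibrium, F × 6.45 = 1916, so F = 1916 / 6.45 = 297 N.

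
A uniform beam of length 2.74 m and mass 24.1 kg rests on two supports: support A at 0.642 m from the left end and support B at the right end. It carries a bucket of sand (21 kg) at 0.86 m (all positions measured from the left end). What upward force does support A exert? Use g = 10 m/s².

Take moments about support B.
Beam weight: 24.1 × 10 = 241 N down at 1.37 m → arm 1.37 m, τ = 241 × 1.37 = 330.2 N·m counterclockwise.
Bucket of sand: 21 × 10 = 210 N down at 0.86 m → arm 1.88 m, τ = 210 × 1.88 = 394.8 N·m counterclockwise.
Net load moment about support B = 725 N·m counterclockwise.
Reaction R at support A is upward at 0.642 m, arm 2.098 m → moment R × 2.098 clockwise.
Setting net torque to zero: R × 2.098 = 725 → R = 346 N.

R_A ≈ 346 N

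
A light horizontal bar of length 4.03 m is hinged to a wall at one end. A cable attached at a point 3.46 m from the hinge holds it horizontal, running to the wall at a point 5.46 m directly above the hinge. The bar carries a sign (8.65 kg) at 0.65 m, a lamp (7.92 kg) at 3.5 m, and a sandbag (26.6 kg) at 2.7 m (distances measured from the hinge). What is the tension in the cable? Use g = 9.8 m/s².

T ≈ 353 N

About the hinge:
Sign: 8.65 × 9.8 = 84.77 N down at 0.65 m → arm 0.65 m, τ = 84.77 × 0.65 = 55.1 N·m clockwise.
Lamp: 7.92 × 9.8 = 77.62 N down at 3.5 m → arm 3.5 m, τ = 77.62 × 3.5 = 271.7 N·m clockwise.
Sandbag: 26.6 × 9.8 = 260.7 N down at 2.7 m → arm 2.7 m, τ = 260.7 × 2.7 = 703.9 N·m clockwise.
Total clockwise load moment = 1031 N·m.
The cable tension T acts at 3.46 m; only its component perpendicular to the bar, T sinθ, produces torque. sinθ = h/√(h²+d²) = 5.46/√(5.46²+3.46²) = 0.8447.
For rotational equilibrium, T × 3.46 × 0.8447 = 1031, so T = 1031 / 2.923 = 353 N.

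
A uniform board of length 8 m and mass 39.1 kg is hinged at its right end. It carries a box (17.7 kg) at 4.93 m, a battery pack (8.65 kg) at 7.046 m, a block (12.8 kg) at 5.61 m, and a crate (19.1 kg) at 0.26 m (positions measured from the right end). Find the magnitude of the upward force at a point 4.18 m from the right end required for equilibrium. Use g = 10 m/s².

Taking torques about the right end:
Beam weight: 39.1 × 10 = 391 N down at 4 m → arm 4 m, τ = 391 × 4 = 1564 N·m counterclockwise.
Box: 17.7 × 10 = 177 N down at 4.93 m → arm 4.93 m, τ = 177 × 4.93 = 872.6 N·m counterclockwise.
Battery pack: 8.65 × 10 = 86.5 N down at 7.046 m → arm 7.046 m, τ = 86.5 × 7.046 = 609.5 N·m counterclockwise.
Block: 12.8 × 10 = 128 N down at 5.61 m → arm 5.61 m, τ = 128 × 5.61 = 718.1 N·m counterclockwise.
Crate: 19.1 × 10 = 191 N down at 0.26 m → arm 0.26 m, τ = 191 × 0.26 = 49.66 N·m counterclockwise.
Net moment of the loads = 3814 N·m counterclockwise.
The upward force F acts at a point 4.18 m from the right end, arm 4.18 m, giving F × 4.18 clockwise.
Balancing moments: F × 4.18 = 3814, giving F = 3814 / 4.18 = 912 N.

F ≈ 912 N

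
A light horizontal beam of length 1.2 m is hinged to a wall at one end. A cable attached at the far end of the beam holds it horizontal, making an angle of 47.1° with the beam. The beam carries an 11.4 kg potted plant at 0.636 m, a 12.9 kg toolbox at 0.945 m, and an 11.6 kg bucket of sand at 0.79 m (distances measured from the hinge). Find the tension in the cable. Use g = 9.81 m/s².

Take moments about the hinge.
Potted plant: 11.4 × 9.81 = 111.8 N down at 0.636 m → arm 0.636 m, τ = 111.8 × 0.636 = 71.1 N·m clockwise.
Toolbox: 12.9 × 9.81 = 126.5 N down at 0.945 m → arm 0.945 m, τ = 126.5 × 0.945 = 119.5 N·m clockwise.
Bucket of sand: 11.6 × 9.81 = 113.8 N down at 0.79 m → arm 0.79 m, τ = 113.8 × 0.79 = 89.9 N·m clockwise.
Total clockwise load moment = 280.5 N·m.
The cable tension T acts at 1.2 m; only its component perpendicular to the beam, T sinθ, produces torque. sin 47.1° = 0.7325.
Στ = 0 ⇒ T × 1.2 × 0.7325 = 280.5 ⇒ T = 280.5 / 0.879 = 319 N.

T ≈ 319 N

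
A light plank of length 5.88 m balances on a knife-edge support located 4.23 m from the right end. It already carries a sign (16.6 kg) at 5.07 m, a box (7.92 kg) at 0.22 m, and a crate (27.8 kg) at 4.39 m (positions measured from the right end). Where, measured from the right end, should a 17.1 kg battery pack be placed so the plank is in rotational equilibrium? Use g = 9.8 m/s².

About the knife-edge support (at 4.23 m from the right end):
Sign: 16.6 × 9.8 = 162.7 N down at 5.07 m → arm 0.84 m, τ = 162.7 × 0.84 = 136.7 N·m counterclockwise.
Box: 7.92 × 9.8 = 77.62 N down at 0.22 m → arm 4.01 m, τ = 77.62 × 4.01 = 311.3 N·m clockwise.
Crate: 27.8 × 9.8 = 272.4 N down at 4.39 m → arm 0.16 m, τ = 272.4 × 0.16 = 43.58 N·m counterclockwise.
Net moment of existing loads = 131 N·m clockwise.
The battery pack weighs 17.1 × 9.8 = 167.6 N and must supply an equal counterclockwise moment, so its lever arm about the knife-edge support is 131 / 167.6 = 0.782 m.
That puts it at 4.23 + 0.782 = 5.01 m from the right end.

x ≈ 5.01 m from the right end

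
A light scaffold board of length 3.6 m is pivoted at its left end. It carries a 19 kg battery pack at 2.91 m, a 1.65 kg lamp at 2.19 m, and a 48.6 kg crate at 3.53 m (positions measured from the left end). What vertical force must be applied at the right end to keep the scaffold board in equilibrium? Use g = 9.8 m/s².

F ≈ 627 N

Taking torques about the left end:
Battery pack: 19 × 9.8 = 186.2 N down at 2.91 m → arm 2.91 m, τ = 186.2 × 2.91 = 541.8 N·m clockwise.
Lamp: 1.65 × 9.8 = 16.17 N down at 2.19 m → arm 2.19 m, τ = 16.17 × 2.19 = 35.41 N·m clockwise.
Crate: 48.6 × 9.8 = 476.3 N down at 3.53 m → arm 3.53 m, τ = 476.3 × 3.53 = 1681 N·m clockwise.
Net moment of the loads = 2258 N·m clockwise.
The upward force F acts at the right end, arm 3.6 m, giving F × 3.6 counterclockwise.
Setting net torque to zero: F × 3.6 = 2258 → F = 2258 / 3.6 = 627 N.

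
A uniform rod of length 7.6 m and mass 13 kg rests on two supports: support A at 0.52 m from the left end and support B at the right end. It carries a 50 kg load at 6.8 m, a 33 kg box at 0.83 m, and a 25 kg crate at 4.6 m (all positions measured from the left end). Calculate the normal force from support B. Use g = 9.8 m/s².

R_B ≈ 649 N

Sum moments about support A (its reaction then has zero moment arm).
Beam weight: 13 × 9.8 = 127.4 N down at 3.8 m → arm 3.28 m, τ = 127.4 × 3.28 = 417.9 N·m clockwise.
Load: 50 × 9.8 = 490 N down at 6.8 m → arm 6.28 m, τ = 490 × 6.28 = 3077 N·m clockwise.
Box: 33 × 9.8 = 323.4 N down at 0.83 m → arm 0.31 m, τ = 323.4 × 0.31 = 100.3 N·m clockwise.
Crate: 25 × 9.8 = 245 N down at 4.6 m → arm 4.08 m, τ = 245 × 4.08 = 999.6 N·m clockwise.
Net load moment about support A = 4595 N·m clockwise.
Reaction R at support B is upward at 7.6 m, arm 7.08 m → moment R × 7.08 counterclockwise.
For rotational equilibrium, R × 7.08 = 4595, so R = 649 N.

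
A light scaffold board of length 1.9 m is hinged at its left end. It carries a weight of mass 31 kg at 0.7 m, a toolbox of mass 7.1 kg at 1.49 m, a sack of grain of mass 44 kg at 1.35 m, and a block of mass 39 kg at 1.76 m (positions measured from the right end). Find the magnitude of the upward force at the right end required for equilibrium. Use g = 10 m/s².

Take moments about the left end.
Weight: 31 × 10 = 310 N down at 0.7 m → arm 1.2 m, τ = 310 × 1.2 = 372 N·m clockwise.
Toolbox: 7.1 × 10 = 71 N down at 1.49 m → arm 0.41 m, τ = 71 × 0.41 = 29.11 N·m clockwise.
Sack of grain: 44 × 10 = 440 N down at 1.35 m → arm 0.55 m, τ = 440 × 0.55 = 242 N·m clockwise.
Block: 39 × 10 = 390 N down at 1.76 m → arm 0.14 m, τ = 390 × 0.14 = 54.6 N·m clockwise.
Net moment of the loads = 697.7 N·m clockwise.
The upward force F acts at the right end, arm 1.9 m, giving F × 1.9 counterclockwise.
Στ = 0 ⇒ F × 1.9 = 697.7 ⇒ F = 697.7 / 1.9 = 367 N.

F ≈ 367 N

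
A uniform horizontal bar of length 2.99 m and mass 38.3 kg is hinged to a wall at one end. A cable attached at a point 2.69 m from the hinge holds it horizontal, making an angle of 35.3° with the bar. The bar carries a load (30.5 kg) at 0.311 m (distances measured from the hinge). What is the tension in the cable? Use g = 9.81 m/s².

Choose the hinge as the axis so the unknown hinge reaction has zero arm there.
Beam weight: 38.3 × 9.81 = 375.7 N down at 1.495 m → arm 1.495 m, τ = 375.7 × 1.495 = 561.7 N·m clockwise.
Load: 30.5 × 9.81 = 299.2 N down at 0.311 m → arm 0.311 m, τ = 299.2 × 0.311 = 93.05 N·m clockwise.
Total clockwise load moment = 654.8 N·m.
The cable tension T acts at 2.69 m; only its component perpendicular to the bar, T sinθ, produces torque. sin 35.3° = 0.5779.
Balancing moments: T × 2.69 × 0.5779 = 654.8, giving T = 654.8 / 1.555 = 421 N.

T ≈ 421 N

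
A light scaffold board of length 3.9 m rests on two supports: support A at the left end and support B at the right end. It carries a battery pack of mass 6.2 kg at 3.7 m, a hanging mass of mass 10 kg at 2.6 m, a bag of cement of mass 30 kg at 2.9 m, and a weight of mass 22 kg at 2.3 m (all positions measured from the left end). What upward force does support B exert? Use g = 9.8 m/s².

R_B ≈ 469 N

Take moments about support A.
Battery pack: 6.2 × 9.8 = 60.76 N down at 3.7 m → arm 3.7 m, τ = 60.76 × 3.7 = 224.8 N·m clockwise.
Hanging mass: 10 × 9.8 = 98 N down at 2.6 m → arm 2.6 m, τ = 98 × 2.6 = 254.8 N·m clockwise.
Bag of cement: 30 × 9.8 = 294 N down at 2.9 m → arm 2.9 m, τ = 294 × 2.9 = 852.6 N·m clockwise.
Weight: 22 × 9.8 = 215.6 N down at 2.3 m → arm 2.3 m, τ = 215.6 × 2.3 = 495.9 N·m clockwise.
Net load moment about support A = 1828 N·m clockwise.
Reaction R at support B is upward at 3.9 m, arm 3.9 m → moment R × 3.9 counterclockwise.
Balancing moments: R × 3.9 = 1828, giving R = 469 N.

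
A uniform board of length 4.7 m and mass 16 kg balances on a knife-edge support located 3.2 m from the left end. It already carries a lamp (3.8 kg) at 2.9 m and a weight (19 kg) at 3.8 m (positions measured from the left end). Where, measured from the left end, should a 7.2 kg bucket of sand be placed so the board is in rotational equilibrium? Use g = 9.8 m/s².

About the knife-edge support (at 3.2 m from the left end):
Beam weight: 16 × 9.8 = 156.8 N down at 2.35 m → arm 0.85 m, τ = 156.8 × 0.85 = 133.3 N·m counterclockwise.
Lamp: 3.8 × 9.8 = 37.24 N down at 2.9 m → arm 0.3 m, τ = 37.24 × 0.3 = 11.17 N·m counterclockwise.
Weight: 19 × 9.8 = 186.2 N down at 3.8 m → arm 0.6 m, τ = 186.2 × 0.6 = 111.7 N·m clockwise.
Net moment of existing loads = 32.77 N·m counterclockwise.
The bucket of sand weighs 7.2 × 9.8 = 70.56 N and must supply an equal clockwise moment, so its lever arm about the knife-edge support is 32.77 / 70.56 = 0.464 m.
That puts it at 3.2 + 0.464 = 3.66 m from the left end.

x ≈ 3.66 m from the left end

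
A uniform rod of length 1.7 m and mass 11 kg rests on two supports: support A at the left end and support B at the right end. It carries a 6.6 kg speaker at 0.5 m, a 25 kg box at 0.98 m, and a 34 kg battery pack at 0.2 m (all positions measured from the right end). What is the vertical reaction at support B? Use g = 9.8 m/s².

Take moments about support A.
Beam weight: 11 × 9.8 = 107.8 N down at 0.85 m → arm 0.85 m, τ = 107.8 × 0.85 = 91.63 N·m clockwise.
Speaker: 6.6 × 9.8 = 64.68 N down at 0.5 m → arm 1.2 m, τ = 64.68 × 1.2 = 77.62 N·m clockwise.
Box: 25 × 9.8 = 245 N down at 0.98 m → arm 0.72 m, τ = 245 × 0.72 = 176.4 N·m clockwise.
Battery pack: 34 × 9.8 = 333.2 N down at 0.2 m → arm 1.5 m, τ = 333.2 × 1.5 = 499.8 N·m clockwise.
Net load moment about support A = 845.5 N·m clockwise.
Reaction R at support B is upward at 0 m, arm 1.7 m → moment R × 1.7 counterclockwise.
For rotational equilibrium, R × 1.7 = 845.5, so R = 497 N.

R_B ≈ 497 N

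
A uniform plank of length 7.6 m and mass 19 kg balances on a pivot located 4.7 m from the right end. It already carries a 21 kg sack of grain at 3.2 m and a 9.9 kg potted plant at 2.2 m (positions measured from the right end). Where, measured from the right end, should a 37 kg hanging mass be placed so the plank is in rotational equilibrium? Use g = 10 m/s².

x ≈ 6.68 m from the right end

Take moments about the pivot (at 4.7 m from the right end).
Beam weight: 19 × 10 = 190 N down at 3.8 m → arm 0.9 m, τ = 190 × 0.9 = 171 N·m clockwise.
Sack of grain: 21 × 10 = 210 N down at 3.2 m → arm 1.5 m, τ = 210 × 1.5 = 315 N·m clockwise.
Potted plant: 9.9 × 10 = 99 N down at 2.2 m → arm 2.5 m, τ = 99 × 2.5 = 247.5 N·m clockwise.
Net moment of existing loads = 733.5 N·m clockwise.
The hanging mass weighs 37 × 10 = 370 N and must supply an equal counterclockwise moment, so its lever arm about the pivot is 733.5 / 370 = 1.98 m.
That puts it at 4.7 + 1.98 = 6.68 m from the right end.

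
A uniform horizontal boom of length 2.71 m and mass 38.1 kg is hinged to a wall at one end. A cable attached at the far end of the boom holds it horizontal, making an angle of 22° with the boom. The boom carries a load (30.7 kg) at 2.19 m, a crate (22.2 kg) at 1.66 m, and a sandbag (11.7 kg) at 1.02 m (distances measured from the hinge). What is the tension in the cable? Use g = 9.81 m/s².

T ≈ 1620 N

Sum moments about the hinge (the unknown hinge reaction has zero arm there).
Beam weight: 38.1 × 9.81 = 373.8 N down at 1.355 m → arm 1.355 m, τ = 373.8 × 1.355 = 506.5 N·m clockwise.
Load: 30.7 × 9.81 = 301.2 N down at 2.19 m → arm 2.19 m, τ = 301.2 × 2.19 = 659.6 N·m clockwise.
Crate: 22.2 × 9.81 = 217.8 N down at 1.66 m → arm 1.66 m, τ = 217.8 × 1.66 = 361.5 N·m clockwise.
Sandbag: 11.7 × 9.81 = 114.8 N down at 1.02 m → arm 1.02 m, τ = 114.8 × 1.02 = 117.1 N·m clockwise.
Total clockwise load moment = 1645 N·m.
The cable tension T acts at 2.71 m; only its component perpendicular to the boom, T sinθ, produces torque. sin 22° = 0.3746.
Setting net torque to zero: T × 2.71 × 0.3746 = 1645 → T = 1645 / 1.015 = 1620 N.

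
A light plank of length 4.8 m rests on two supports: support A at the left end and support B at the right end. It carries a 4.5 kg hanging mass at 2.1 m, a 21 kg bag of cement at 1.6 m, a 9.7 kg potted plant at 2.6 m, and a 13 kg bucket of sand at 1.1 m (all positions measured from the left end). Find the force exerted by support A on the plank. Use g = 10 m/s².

R_A ≈ 310 N

Taking torques about support B:
Hanging mass: 4.5 × 10 = 45 N down at 2.1 m → arm 2.7 m, τ = 45 × 2.7 = 121.5 N·m counterclockwise.
Bag of cement: 21 × 10 = 210 N down at 1.6 m → arm 3.2 m, τ = 210 × 3.2 = 672 N·m counterclockwise.
Potted plant: 9.7 × 10 = 97 N down at 2.6 m → arm 2.2 m, τ = 97 × 2.2 = 213.4 N·m counterclockwise.
Bucket of sand: 13 × 10 = 130 N down at 1.1 m → arm 3.7 m, τ = 130 × 3.7 = 481 N·m counterclockwise.
Net load moment about support B = 1488 N·m counterclockwise.
Reaction R at support A is upward at 0 m, arm 4.8 m → moment R × 4.8 clockwise.
For rotational equilibrium, R × 4.8 = 1488, so R = 310 N.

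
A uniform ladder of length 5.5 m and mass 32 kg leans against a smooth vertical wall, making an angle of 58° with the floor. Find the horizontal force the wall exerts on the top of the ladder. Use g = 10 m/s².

Taking torques about the foot of the ladder:
Ladder weight 32×10 = 320 N acts at 2.75 m along the ladder; its horizontal arm is 2.75·cos58° = 1.457 m → τ = 466.2 N·m clockwise.
Wall normal N acts horizontally at the top; its moment arm is the height L sinθ = 5.5·sin58° = 4.664 m, counterclockwise.
Balancing moments: N × 4.664 = 466.2, giving N = 100 N.

N_wall ≈ 100 N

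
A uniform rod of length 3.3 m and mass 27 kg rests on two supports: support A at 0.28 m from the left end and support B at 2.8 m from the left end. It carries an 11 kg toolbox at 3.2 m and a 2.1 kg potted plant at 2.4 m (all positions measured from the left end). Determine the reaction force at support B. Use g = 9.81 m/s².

R_B ≈ 286 N

Sum moments about support A (its reaction then has zero moment arm).
Beam weight: 27 × 9.81 = 264.9 N down at 1.65 m → arm 1.37 m, τ = 264.9 × 1.37 = 362.9 N·m clockwise.
Toolbox: 11 × 9.81 = 107.9 N down at 3.2 m → arm 2.92 m, τ = 107.9 × 2.92 = 315.1 N·m clockwise.
Potted plant: 2.1 × 9.81 = 20.6 N down at 2.4 m → arm 2.12 m, τ = 20.6 × 2.12 = 43.67 N·m clockwise.
Net load moment about support A = 721.7 N·m clockwise.
Reaction R at support B is upward at 2.8 m, arm 2.52 m → moment R × 2.52 counterclockwise.
Balancing moments: R × 2.52 = 721.7, giving R = 286 N.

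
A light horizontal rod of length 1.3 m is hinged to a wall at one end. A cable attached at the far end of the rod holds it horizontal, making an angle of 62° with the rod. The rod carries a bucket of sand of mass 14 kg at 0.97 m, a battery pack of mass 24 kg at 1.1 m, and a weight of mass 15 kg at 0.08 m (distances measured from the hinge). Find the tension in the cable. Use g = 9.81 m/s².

T ≈ 352 N

Sum moments about the hinge (the unknown hinge reaction has zero arm there).
Bucket of sand: 14 × 9.81 = 137.3 N down at 0.97 m → arm 0.97 m, τ = 137.3 × 0.97 = 133.2 N·m clockwise.
Battery pack: 24 × 9.81 = 235.4 N down at 1.1 m → arm 1.1 m, τ = 235.4 × 1.1 = 258.9 N·m clockwise.
Weight: 15 × 9.81 = 147.2 N down at 0.08 m → arm 0.08 m, τ = 147.2 × 0.08 = 11.78 N·m clockwise.
Total clockwise load moment = 403.9 N·m.
The cable tension T acts at 1.3 m; only its component perpendicular to the rod, T sinθ, produces torque. sin 62° = 0.8829.
For rotational equilibrium, T × 1.3 × 0.8829 = 403.9, so T = 403.9 / 1.148 = 352 N.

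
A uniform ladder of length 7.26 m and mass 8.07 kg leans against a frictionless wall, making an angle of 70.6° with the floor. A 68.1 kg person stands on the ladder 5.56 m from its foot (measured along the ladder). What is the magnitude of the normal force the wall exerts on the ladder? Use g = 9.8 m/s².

Take moments about the foot of the ladder.
Ladder weight 8.07×9.8 = 79.09 N acts at 3.63 m along the ladder; its horizontal arm is 3.63·cos70.6° = 1.206 m → τ = 95.38 N·m clockwise.
Person: 68.1×9.8 = 667.4 N at 5.56 m → arm 1.847 m → τ = 1233 N·m clockwise.
Wall normal N acts horizontally at the top; its moment arm is the height L sinθ = 7.26·sin70.6° = 6.848 m, counterclockwise.
Setting net torque to zero: N × 6.848 = 1328 → N = 194 N.

N_wall ≈ 194 N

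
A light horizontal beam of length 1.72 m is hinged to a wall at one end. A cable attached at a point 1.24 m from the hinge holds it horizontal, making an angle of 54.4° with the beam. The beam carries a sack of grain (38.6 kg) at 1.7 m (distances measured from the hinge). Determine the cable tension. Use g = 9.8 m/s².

Taking torques about the hinge:
Sack of grain: 38.6 × 9.8 = 378.3 N down at 1.7 m → arm 1.7 m, τ = 378.3 × 1.7 = 643.1 N·m clockwise.
Total clockwise load moment = 643.1 N·m.
The cable tension T acts at 1.24 m; only its component perpendicular to the beam, T sinθ, produces torque. sin 54.4° = 0.8131.
Setting net torque to zero: T × 1.24 × 0.8131 = 643.1 → T = 643.1 / 1.008 = 638 N.

T ≈ 638 N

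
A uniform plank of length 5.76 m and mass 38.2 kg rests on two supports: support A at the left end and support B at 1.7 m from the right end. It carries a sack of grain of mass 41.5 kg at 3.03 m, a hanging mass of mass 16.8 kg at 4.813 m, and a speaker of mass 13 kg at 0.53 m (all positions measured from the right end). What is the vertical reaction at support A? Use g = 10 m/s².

About support B:
Beam weight: 38.2 × 10 = 382 N down at 2.88 m → arm 1.18 m, τ = 382 × 1.18 = 450.8 N·m counterclockwise.
Sack of grain: 41.5 × 10 = 415 N down at 3.03 m → arm 1.33 m, τ = 415 × 1.33 = 552 N·m counterclockwise.
Hanging mass: 16.8 × 10 = 168 N down at 4.813 m → arm 3.113 m, τ = 168 × 3.113 = 523 N·m counterclockwise.
Speaker: 13 × 10 = 130 N down at 0.53 m → arm 1.17 m, τ = 130 × 1.17 = 152.1 N·m clockwise.
Net load moment about support B = 1374 N·m counterclockwise.
Reaction R at support A is upward at 5.76 m, arm 4.06 m → moment R × 4.06 clockwise.
Balancing moments: R × 4.06 = 1374, giving R = 338 N.

R_A ≈ 338 N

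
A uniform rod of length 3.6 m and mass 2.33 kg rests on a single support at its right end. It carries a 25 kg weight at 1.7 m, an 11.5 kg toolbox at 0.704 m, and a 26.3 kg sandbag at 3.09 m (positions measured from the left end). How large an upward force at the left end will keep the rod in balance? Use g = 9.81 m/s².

Take moments about the right end.
Beam weight: 2.33 × 9.81 = 22.86 N down at 1.8 m → arm 1.8 m, τ = 22.86 × 1.8 = 41.15 N·m counterclockwise.
Weight: 25 × 9.81 = 245.2 N down at 1.7 m → arm 1.9 m, τ = 245.2 × 1.9 = 465.9 N·m counterclockwise.
Toolbox: 11.5 × 9.81 = 112.8 N down at 0.704 m → arm 2.896 m, τ = 112.8 × 2.896 = 326.7 N·m counterclockwise.
Sandbag: 26.3 × 9.81 = 258 N down at 3.09 m → arm 0.51 m, τ = 258 × 0.51 = 131.6 N·m counterclockwise.
Net moment of the loads = 965.4 N·m counterclockwise.
The upward force F acts at the left end, arm 3.6 m, giving F × 3.6 clockwise.
Balancing moments: F × 3.6 = 965.4, giving F = 965.4 / 3.6 = 268 N.

F ≈ 268 N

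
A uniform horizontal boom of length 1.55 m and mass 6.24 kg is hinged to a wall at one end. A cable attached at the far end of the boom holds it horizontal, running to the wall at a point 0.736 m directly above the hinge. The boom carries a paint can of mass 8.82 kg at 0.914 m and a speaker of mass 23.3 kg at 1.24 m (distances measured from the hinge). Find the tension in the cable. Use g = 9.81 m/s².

T ≈ 617 N

Choose the hinge as the axis so the unknown hinge reaction has zero arm there.
Beam weight: 6.24 × 9.81 = 61.21 N down at 0.775 m → arm 0.775 m, τ = 61.21 × 0.775 = 47.44 N·m clockwise.
Paint can: 8.82 × 9.81 = 86.52 N down at 0.914 m → arm 0.914 m, τ = 86.52 × 0.914 = 79.08 N·m clockwise.
Speaker: 23.3 × 9.81 = 228.6 N down at 1.24 m → arm 1.24 m, τ = 228.6 × 1.24 = 283.5 N·m clockwise.
Total clockwise load moment = 410 N·m.
The cable tension T acts at 1.55 m; only its component perpendicular to the boom, T sinθ, produces torque. sinθ = h/√(h²+d²) = 0.736/√(0.736²+1.55²) = 0.4289.
Balancing moments: T × 1.55 × 0.4289 = 410, giving T = 410 / 0.6648 = 617 N.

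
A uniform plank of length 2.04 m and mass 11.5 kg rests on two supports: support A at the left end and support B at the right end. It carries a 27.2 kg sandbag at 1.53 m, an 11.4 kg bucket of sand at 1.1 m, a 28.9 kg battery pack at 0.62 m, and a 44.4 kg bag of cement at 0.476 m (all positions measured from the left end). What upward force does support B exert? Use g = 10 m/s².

Sum moments about support A (its reaction then has zero moment arm).
Beam weight: 11.5 × 10 = 115 N down at 1.02 m → arm 1.02 m, τ = 115 × 1.02 = 117.3 N·m clockwise.
Sandbag: 27.2 × 10 = 272 N down at 1.53 m → arm 1.53 m, τ = 272 × 1.53 = 416.2 N·m clockwise.
Bucket of sand: 11.4 × 10 = 114 N down at 1.1 m → arm 1.1 m, τ = 114 × 1.1 = 125.4 N·m clockwise.
Battery pack: 28.9 × 10 = 289 N down at 0.62 m → arm 0.62 m, τ = 289 × 0.62 = 179.2 N·m clockwise.
Bag of cement: 44.4 × 10 = 444 N down at 0.476 m → arm 0.476 m, τ = 444 × 0.476 = 211.3 N·m clockwise.
Net load moment about support A = 1049 N·m clockwise.
Reaction R at support B is upward at 2.04 m, arm 2.04 m → moment R × 2.04 counterclockwise.
For rotational equilibrium, R × 2.04 = 1049, so R = 514 N.

R_B ≈ 514 N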